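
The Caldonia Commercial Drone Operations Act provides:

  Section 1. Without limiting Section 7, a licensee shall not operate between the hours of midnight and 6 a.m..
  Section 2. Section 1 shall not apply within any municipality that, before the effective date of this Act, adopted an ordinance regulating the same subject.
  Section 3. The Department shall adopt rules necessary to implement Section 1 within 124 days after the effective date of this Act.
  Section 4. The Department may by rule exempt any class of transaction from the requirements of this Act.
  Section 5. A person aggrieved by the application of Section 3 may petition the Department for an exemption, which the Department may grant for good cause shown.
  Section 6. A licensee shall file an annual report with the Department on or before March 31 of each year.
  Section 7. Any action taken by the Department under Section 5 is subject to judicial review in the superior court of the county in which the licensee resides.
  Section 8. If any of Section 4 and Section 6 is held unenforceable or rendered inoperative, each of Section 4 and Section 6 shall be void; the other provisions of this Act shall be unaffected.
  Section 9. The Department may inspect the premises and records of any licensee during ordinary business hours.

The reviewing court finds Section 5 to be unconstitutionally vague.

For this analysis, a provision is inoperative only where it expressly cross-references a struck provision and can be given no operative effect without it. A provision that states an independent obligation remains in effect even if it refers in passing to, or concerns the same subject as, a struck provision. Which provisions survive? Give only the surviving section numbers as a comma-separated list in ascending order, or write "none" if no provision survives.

1, 2, 3, 4, 6, 8, 9

Section 5 is struck. Section 7 has no operative effect of its own apart from Section 5 and is therefore inoperative. Section 1 mentions Section 7 but its own obligation stands independently of Section 7, so Section 1 is not affected. Section 8 ties Section 4 and Section 6 together, but none of those is affected here; the remaining provisions continue in force under Section 8. The provisions still in force are Section 1, Section 2, Section 3, Section 4, Section 6, Section 8, and Section 9.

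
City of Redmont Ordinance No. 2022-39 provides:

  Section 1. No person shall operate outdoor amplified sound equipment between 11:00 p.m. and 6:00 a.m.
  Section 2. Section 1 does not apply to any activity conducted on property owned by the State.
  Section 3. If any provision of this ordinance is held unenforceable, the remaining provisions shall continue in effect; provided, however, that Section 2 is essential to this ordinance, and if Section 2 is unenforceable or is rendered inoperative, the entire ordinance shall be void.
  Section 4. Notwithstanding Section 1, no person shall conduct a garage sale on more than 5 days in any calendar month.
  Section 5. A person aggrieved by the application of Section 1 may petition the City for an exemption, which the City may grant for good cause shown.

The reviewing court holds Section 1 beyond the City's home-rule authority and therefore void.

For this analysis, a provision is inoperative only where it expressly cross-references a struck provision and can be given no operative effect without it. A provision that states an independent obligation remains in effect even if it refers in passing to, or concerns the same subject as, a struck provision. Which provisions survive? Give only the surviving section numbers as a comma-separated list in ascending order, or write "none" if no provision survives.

Section 1 is struck. Section 2 operates only by reference to Section 1, so it falls with Section 1. Section 5 operates only by reference to Section 1, so it falls with Section 1. Section 3 makes Section 2 an essential term, and Section 2 has been rendered inoperative by the cascade; under Section 3, the entire ordinance is therefore void. No provision of the ordinance survives.

none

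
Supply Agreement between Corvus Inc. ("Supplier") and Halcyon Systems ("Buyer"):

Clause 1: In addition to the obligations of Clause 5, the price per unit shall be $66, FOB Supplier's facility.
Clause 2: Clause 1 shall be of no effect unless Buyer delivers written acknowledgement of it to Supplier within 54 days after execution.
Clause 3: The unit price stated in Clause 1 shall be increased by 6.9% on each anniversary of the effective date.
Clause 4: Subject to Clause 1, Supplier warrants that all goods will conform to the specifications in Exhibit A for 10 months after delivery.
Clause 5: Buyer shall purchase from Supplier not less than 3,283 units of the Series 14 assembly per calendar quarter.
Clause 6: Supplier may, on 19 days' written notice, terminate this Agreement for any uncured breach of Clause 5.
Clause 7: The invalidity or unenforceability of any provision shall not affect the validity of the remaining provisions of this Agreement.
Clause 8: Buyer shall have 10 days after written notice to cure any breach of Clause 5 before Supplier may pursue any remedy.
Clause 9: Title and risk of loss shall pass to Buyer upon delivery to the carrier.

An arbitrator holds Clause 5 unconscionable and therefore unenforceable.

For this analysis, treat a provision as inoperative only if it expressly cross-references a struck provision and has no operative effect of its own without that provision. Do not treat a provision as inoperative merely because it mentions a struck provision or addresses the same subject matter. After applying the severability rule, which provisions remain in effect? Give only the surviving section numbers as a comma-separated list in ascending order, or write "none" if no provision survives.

1, 2, 3, 4, 7, 9

Clause 5 is struck. The only function of Clause 6 is the termination right for breach of Clause 5, so it cannot stand once Clause 5 is removed. Clause 8 has no operative effect of its own apart from Clause 5 and is therefore inoperative. Although Clause 1 refers to Clause 5, its operative terms do not depend on Clause 5, so it remains in effect. Clause 7 is a severability clause and preserves every provision that can still be given independent effect. That leaves Clause 1, Clause 2, Clause 3, Clause 4, Clause 7, and Clause 9 in effect.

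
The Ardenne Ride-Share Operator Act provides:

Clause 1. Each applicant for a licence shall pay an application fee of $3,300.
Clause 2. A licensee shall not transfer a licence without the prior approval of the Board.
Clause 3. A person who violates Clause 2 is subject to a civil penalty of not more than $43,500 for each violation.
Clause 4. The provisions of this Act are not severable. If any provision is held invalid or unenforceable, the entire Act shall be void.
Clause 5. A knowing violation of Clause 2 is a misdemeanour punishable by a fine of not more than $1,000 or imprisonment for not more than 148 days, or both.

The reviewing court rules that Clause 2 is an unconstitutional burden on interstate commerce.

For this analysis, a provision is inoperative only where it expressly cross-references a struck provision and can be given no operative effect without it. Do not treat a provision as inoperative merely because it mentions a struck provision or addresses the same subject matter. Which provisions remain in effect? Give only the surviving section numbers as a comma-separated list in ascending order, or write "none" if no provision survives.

Clause 2 is struck. The only function of Clause 3 is the civil penalty for violating Clause 2, so it cannot stand once Clause 2 is removed. The only function of Clause 5 is the criminal penalty for violating Clause 2, so it cannot stand once Clause 2 is removed. Clause 4 provides that the Act is not severable, so the invalidity of any one provision voids the entire Act. No provision of the Act survives.

none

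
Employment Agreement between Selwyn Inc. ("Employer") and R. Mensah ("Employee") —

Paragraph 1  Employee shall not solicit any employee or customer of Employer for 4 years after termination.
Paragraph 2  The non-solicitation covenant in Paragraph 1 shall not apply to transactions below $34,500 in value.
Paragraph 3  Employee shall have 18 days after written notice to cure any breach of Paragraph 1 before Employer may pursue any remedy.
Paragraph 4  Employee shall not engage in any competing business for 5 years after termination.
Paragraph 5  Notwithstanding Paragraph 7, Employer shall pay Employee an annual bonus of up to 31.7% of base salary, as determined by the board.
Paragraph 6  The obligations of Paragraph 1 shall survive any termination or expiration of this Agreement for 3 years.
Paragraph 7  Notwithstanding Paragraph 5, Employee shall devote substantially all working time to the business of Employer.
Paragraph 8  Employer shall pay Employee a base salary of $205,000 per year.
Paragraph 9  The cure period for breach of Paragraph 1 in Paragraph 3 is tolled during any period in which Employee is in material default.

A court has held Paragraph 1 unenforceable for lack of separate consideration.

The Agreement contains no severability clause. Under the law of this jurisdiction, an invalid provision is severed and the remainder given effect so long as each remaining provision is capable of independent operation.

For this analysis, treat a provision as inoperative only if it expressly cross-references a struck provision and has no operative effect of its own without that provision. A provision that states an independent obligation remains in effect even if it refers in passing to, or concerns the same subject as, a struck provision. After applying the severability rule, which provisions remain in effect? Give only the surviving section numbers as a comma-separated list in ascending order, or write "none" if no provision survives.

4, 5, 7, 8

Paragraph 1 is struck. Paragraph 2 has no operative effect of its own apart from Paragraph 1 and is therefore inoperative. Paragraph 3 operates only by reference to Paragraph 1, so it falls with Paragraph 1. The only function of Paragraph 6 is the survival period for Paragraph 1, so it cannot stand once Paragraph 1 is removed. The whole of Paragraph 9 is the tolling of the cure period for breach of Paragraph 1, defined by reference to Paragraph 3, so Paragraph 9 cannot stand once Paragraph 3 is removed. With no severability clause, the stated default rule severs what cannot stand and enforces each remaining provision that can operate on its own. The provisions still in force are Paragraph 4, Paragraph 5, Paragraph 7, and Paragraph 8.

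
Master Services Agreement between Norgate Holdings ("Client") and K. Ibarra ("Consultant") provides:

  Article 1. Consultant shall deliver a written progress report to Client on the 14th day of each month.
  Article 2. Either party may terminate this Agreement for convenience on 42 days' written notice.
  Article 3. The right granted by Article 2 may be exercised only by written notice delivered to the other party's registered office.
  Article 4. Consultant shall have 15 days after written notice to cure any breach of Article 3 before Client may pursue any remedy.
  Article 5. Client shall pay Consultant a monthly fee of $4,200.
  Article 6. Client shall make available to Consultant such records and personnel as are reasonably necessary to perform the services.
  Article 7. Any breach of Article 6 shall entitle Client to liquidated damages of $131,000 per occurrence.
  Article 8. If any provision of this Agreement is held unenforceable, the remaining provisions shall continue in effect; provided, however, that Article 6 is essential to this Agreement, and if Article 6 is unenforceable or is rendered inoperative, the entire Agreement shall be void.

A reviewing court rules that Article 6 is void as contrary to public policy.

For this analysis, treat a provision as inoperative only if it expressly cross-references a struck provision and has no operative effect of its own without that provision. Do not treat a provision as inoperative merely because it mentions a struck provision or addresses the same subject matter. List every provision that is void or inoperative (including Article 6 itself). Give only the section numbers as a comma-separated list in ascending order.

Article 6 is struck. Article 7 operates only by reference to Article 6, so it falls with Article 6. Article 8 makes Article 6 an essential term, and Article 6 is the provision held invalid; under Article 8, the entire Agreement is therefore void. No provision of the Agreement survives.

1, 2, 3, 4, 5, 6, 7, 8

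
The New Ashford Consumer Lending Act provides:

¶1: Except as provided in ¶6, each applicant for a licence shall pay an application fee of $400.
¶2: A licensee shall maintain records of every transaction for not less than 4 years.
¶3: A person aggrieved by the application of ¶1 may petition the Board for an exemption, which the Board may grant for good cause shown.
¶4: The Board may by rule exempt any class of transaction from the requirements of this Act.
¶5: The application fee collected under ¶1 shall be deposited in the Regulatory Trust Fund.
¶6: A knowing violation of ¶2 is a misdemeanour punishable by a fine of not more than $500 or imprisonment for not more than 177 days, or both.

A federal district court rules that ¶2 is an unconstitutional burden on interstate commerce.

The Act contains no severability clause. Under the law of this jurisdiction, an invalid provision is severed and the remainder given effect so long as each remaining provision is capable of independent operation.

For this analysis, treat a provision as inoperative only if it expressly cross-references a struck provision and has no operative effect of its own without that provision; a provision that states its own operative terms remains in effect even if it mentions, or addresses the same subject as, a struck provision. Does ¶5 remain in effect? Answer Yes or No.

Yes

¶2 is struck. ¶6 operates only by reference to ¶2, so it falls with ¶2. ¶1 mentions ¶6 but its own obligation stands independently of ¶6, so ¶1 is not affected. Under the stated default rule, only provisions that cannot operate independently fall away; the rest are enforced. ¶1, ¶3, ¶4, and ¶5 remain in effect. ¶5 is among the surviving provisions, so the answer is yes.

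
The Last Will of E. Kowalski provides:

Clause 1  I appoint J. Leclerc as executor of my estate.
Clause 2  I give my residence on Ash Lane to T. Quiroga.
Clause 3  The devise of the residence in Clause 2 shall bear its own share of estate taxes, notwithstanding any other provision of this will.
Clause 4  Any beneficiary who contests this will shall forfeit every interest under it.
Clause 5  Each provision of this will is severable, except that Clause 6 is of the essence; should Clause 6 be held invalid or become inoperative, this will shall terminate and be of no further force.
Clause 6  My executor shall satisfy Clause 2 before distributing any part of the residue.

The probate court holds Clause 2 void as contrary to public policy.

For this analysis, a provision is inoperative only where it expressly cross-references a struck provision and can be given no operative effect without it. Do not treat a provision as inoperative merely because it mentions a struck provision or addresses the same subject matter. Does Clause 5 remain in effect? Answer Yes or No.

Clause 2 is struck. Clause 3 operates only by reference to Clause 2, so it falls with Clause 2. Clause 6 merely fixes the priority direction for Clause 2; with Clause 2 gone it has nothing to operate on and falls away. Clause 5 makes Clause 6 an essential term, and Clause 6 has been rendered inoperative by the cascade; under Clause 5, the entire will is therefore void. No provision of the will survives. Clause 5 is among the inoperative provisions, so the answer is no.

No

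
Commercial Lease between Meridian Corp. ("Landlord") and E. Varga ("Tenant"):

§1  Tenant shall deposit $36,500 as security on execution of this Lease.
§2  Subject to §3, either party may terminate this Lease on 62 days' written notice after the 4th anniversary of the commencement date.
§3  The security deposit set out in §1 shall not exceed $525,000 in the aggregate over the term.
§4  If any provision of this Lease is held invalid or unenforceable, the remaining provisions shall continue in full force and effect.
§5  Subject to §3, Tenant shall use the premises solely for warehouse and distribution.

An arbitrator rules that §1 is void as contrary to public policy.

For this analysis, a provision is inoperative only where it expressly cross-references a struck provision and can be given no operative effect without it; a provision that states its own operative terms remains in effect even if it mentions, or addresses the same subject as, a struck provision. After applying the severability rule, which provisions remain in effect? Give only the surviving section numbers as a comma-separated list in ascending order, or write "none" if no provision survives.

§1 is struck. §3 has no operative effect of its own apart from §1 and is therefore inoperative. §5 mentions §3 but its own obligation stands independently of §3, so §5 is not affected. Although §2 refers to §3, its operative terms do not depend on §3, so it remains in effect. Under the severability clause in §4, the remaining provisions continue in force. §2, §4, and §5 remain in effect.

2, 4, 5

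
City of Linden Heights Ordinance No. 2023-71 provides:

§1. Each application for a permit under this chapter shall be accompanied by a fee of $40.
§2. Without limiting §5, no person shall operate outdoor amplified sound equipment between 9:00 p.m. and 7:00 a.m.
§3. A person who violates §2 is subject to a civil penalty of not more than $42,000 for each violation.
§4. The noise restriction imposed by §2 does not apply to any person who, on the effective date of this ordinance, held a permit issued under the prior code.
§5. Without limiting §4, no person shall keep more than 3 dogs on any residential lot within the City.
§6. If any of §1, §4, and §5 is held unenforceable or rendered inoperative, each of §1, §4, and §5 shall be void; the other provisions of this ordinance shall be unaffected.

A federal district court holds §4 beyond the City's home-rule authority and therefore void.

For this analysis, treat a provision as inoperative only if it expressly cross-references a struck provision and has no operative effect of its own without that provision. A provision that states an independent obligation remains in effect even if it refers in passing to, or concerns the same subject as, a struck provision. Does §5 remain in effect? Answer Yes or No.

§4 is struck. §2 mentions §5 but its own obligation stands independently of §5, so §2 is not affected. Nothing else in the ordinance is defined by reference to §4. §6 declares §1, §4, and §5 mutually dependent; since one of them has fallen, all of them are of no effect. That brings down §1 and §5 as well. The remainder continues in force under §6. §2, §3, and §6 remain in effect. §5 is among the inoperative provisions, so the answer is no.

No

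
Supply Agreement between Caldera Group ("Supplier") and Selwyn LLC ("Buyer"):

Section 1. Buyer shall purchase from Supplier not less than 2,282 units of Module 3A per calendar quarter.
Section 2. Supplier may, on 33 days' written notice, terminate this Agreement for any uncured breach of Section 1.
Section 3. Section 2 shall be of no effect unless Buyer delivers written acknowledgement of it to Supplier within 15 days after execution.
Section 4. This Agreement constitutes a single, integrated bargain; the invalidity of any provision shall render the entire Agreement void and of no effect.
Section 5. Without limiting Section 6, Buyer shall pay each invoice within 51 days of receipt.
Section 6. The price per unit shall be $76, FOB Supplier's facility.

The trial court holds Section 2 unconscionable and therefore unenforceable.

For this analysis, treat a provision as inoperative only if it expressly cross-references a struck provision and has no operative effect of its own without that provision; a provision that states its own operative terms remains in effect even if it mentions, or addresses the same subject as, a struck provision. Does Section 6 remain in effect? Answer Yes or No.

Section 2 is struck. Section 3 has no operative effect of its own apart from Section 2 and is therefore inoperative. Section 4 provides that the Agreement is not severable, so the invalidity of any one provision voids the entire Agreement. No provision of the Agreement survives. Section 6 is among the inoperative provisions, so the answer is no.

No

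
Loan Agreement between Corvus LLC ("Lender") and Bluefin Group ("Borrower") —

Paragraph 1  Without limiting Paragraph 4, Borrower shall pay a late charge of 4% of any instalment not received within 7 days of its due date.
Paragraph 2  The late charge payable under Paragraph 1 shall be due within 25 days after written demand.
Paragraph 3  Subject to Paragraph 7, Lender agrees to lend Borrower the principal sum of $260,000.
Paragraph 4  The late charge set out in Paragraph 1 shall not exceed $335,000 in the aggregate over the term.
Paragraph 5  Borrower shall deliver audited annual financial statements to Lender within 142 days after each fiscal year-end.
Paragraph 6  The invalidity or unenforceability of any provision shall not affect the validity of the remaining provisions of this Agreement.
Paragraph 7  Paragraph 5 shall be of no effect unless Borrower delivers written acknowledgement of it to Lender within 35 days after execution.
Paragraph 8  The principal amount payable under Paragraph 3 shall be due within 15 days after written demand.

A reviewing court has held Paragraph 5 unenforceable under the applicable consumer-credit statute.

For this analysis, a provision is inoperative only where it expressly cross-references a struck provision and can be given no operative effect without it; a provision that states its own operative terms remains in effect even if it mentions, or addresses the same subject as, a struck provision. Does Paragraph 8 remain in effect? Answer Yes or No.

Paragraph 5 is struck. Paragraph 7 has no operative effect of its own apart from Paragraph 5 and is therefore inoperative. Paragraph 3 mentions Paragraph 7 but its own obligation stands independently of Paragraph 7, so Paragraph 3 is not affected. Under the severability clause in Paragraph 6, the remaining provisions continue in force. Paragraph 1, Paragraph 2, Paragraph 3, Paragraph 4, Paragraph 6, and Paragraph 8 remain in effect. Paragraph 8 is among the surviving provisions, so the answer is yes.

Yes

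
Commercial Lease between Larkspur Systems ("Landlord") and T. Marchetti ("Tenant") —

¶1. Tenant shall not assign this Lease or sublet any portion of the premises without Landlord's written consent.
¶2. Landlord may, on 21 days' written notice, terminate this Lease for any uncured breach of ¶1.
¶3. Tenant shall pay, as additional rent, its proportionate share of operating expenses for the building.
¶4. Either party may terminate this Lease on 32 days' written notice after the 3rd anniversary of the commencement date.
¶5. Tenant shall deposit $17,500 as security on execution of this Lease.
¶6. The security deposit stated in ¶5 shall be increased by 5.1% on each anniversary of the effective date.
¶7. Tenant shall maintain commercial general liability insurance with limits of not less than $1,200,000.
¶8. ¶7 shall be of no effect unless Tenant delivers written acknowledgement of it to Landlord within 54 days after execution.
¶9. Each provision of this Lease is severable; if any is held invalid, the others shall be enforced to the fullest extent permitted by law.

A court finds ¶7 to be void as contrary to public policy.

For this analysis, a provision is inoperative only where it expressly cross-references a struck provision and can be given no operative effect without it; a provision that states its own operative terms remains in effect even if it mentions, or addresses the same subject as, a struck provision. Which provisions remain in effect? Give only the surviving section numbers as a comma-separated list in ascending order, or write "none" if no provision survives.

¶7 is struck. ¶8 operates only by reference to ¶7, so it falls with ¶7. Under the severability clause in ¶9, the remaining provisions continue in force. The provisions still in force are ¶1, ¶2, ¶3, ¶4, ¶5, ¶6, and ¶9.

1, 2, 3, 4, 5, 6, 9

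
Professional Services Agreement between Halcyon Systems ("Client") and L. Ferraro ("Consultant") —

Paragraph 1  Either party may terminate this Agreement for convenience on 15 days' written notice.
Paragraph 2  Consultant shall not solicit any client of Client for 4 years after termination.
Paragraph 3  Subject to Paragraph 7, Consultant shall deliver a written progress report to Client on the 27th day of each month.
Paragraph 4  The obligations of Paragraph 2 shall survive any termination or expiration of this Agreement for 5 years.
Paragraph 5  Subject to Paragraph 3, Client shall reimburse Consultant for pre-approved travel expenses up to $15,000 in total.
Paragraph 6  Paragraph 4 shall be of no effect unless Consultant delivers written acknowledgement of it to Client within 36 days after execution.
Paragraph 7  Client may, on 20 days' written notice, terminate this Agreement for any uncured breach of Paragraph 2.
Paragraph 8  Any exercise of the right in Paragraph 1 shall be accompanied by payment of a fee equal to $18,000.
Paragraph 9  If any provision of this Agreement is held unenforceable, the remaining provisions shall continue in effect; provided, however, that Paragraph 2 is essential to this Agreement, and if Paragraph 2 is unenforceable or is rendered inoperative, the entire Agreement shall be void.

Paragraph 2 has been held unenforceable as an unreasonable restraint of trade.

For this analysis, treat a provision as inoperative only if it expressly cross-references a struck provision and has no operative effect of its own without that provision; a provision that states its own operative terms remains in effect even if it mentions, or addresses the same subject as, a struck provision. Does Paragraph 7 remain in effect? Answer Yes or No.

Paragraph 2 is struck. The only function of Paragraph 4 is the survival period for Paragraph 2, so it cannot stand once Paragraph 2 is removed. Paragraph 7 has no operative effect of its own apart from Paragraph 2 and is therefore inoperative. The only function of Paragraph 6 is the acknowledgement condition for Paragraph 4, so it cannot stand once Paragraph 4 is removed. Paragraph 9 makes Paragraph 2 an essential term, and Paragraph 2 is the provision held invalid; under Paragraph 9, the entire Agreement is therefore void. No provision of the Agreement survives. Paragraph 7 is among the inoperative provisions, so the answer is no.

No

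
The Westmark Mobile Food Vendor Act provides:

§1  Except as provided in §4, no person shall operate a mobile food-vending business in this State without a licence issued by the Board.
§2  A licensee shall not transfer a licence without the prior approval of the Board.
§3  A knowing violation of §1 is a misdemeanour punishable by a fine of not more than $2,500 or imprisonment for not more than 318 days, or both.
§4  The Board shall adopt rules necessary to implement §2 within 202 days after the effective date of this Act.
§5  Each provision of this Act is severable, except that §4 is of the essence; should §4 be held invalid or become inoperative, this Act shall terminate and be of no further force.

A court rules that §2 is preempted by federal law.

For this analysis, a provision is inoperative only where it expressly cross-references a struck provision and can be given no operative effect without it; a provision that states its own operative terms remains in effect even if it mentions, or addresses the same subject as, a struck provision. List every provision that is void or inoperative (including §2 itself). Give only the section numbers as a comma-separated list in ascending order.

§2 is struck. The only function of §4 is the rulemaking mandate for §2, so it cannot stand once §2 is removed. §5 makes §4 an essential term, and §4 has been rendered inoperative by the cascade; under §5, the entire Act is therefore void. No provision of the Act survives.

1, 2, 3, 4, 5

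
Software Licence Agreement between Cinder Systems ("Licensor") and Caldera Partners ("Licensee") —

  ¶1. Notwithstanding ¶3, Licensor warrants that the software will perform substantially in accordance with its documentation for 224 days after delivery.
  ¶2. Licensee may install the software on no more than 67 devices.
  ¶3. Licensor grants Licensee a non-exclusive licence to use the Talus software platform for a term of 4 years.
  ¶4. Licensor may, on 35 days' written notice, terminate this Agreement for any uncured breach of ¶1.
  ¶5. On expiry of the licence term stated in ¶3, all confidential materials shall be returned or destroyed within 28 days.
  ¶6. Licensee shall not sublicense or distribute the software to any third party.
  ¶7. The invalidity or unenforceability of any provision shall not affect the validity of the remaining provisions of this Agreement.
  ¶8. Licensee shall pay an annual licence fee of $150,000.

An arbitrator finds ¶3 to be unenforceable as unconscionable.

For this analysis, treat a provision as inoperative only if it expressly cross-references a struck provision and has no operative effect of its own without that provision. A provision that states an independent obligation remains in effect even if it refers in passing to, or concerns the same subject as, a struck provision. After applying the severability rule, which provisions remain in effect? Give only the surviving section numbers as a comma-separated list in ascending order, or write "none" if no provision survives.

¶3 is struck. ¶5 has no operative effect of its own apart from ¶3 and is therefore inoperative. ¶1 mentions ¶3 but its own obligation stands independently of ¶3, so ¶1 is not affected. ¶7 is a severability clause and preserves every provision that can still be given independent effect. ¶1, ¶2, ¶4, ¶6, ¶7, and ¶8 remain in effect.

1, 2, 4, 6, 7, 8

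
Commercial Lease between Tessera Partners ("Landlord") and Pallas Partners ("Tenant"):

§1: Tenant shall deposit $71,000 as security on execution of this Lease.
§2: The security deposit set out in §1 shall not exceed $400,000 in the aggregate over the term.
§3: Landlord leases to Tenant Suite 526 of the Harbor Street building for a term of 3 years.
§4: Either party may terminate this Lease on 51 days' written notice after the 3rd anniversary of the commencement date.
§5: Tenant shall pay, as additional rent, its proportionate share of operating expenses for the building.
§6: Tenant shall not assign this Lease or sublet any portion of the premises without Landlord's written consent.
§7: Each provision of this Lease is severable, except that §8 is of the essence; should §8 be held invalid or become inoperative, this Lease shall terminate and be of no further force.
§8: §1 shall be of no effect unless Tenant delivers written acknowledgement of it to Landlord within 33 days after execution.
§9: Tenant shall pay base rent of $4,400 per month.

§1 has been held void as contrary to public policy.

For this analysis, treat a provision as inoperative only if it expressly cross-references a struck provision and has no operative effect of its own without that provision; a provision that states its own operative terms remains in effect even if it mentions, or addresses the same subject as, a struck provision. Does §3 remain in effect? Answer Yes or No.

No

§1 is struck. §2 has no operative effect of its own apart from §1 and is therefore inoperative. §8 operates only by reference to §1, so it falls with §1. §7 makes §8 an essential term, and §8 has been rendered inoperative by the cascade; under §7, the entire Lease is therefore void. No provision of the Lease survives. §3 is among the inoperative provisions, so the answer is no.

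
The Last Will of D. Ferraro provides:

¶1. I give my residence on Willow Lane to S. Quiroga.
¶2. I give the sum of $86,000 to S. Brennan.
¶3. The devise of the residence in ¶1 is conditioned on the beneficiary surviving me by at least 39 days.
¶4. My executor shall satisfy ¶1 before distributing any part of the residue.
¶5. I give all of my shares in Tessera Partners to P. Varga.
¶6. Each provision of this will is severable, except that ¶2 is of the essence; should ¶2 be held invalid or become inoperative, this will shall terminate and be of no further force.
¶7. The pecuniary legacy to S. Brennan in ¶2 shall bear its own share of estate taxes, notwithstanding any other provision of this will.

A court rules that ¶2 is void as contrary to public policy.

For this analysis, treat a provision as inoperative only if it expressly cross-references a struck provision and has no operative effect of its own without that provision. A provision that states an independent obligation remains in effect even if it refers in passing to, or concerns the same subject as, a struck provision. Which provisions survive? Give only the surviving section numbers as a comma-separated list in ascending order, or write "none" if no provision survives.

none

¶2 is struck. ¶7 has no operative effect of its own apart from ¶2 and is therefore inoperative. ¶6 makes ¶2 an essential term, and ¶2 is the provision held invalid; under ¶6, the entire will is therefore void. No provision of the will survives.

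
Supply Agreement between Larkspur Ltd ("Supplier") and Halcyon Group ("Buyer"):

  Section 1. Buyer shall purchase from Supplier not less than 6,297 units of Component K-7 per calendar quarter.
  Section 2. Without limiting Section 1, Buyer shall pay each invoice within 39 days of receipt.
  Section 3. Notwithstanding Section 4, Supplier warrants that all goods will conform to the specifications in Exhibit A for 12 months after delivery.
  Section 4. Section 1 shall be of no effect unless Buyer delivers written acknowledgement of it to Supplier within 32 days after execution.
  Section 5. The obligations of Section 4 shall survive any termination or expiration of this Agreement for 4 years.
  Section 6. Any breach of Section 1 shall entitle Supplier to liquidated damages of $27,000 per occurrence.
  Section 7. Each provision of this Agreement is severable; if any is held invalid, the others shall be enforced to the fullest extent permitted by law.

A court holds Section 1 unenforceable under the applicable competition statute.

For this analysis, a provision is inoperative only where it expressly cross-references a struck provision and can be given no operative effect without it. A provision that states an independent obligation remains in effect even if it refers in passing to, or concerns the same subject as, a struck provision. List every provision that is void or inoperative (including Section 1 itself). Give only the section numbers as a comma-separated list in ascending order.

Section 1 is struck. Section 4 has no operative effect of its own apart from Section 1 and is therefore inoperative. Section 6 operates only by reference to Section 1, so it falls with Section 1. Section 5 merely fixes the survival period for Section 4; with Section 4 gone it has nothing to operate on and falls away. Although Section 3 refers to Section 4, its operative terms do not depend on Section 4, so it remains in effect. Section 2 mentions Section 1 but its own obligation stands independently of Section 1, so Section 2 is not affected. Section 7 is a severability clause and preserves every provision that can still be given independent effect. The provisions still in force are Section 2, Section 3, and Section 7.

1, 4, 5, 6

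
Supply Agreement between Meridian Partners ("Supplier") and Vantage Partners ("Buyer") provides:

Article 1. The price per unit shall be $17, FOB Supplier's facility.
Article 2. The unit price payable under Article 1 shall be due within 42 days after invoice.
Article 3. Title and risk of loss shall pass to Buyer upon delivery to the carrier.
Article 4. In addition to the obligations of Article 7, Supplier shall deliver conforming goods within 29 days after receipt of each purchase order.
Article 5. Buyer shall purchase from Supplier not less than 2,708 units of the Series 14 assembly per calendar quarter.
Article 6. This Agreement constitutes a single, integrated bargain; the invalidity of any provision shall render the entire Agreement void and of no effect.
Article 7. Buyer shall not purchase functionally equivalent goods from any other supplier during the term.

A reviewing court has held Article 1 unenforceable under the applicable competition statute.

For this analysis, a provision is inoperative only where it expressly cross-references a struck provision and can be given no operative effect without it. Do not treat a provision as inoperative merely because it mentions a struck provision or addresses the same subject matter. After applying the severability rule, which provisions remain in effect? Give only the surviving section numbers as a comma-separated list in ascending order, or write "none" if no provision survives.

Article 1 is struck. Article 2 does nothing except set the payment deadline for the unit price by reference to Article 1; with Article 1 gone it has no independent effect and is inoperative. Article 6 provides that the Agreement is not severable, so the invalidity of any one provision voids the entire Agreement. No provision of the Agreement survives.

none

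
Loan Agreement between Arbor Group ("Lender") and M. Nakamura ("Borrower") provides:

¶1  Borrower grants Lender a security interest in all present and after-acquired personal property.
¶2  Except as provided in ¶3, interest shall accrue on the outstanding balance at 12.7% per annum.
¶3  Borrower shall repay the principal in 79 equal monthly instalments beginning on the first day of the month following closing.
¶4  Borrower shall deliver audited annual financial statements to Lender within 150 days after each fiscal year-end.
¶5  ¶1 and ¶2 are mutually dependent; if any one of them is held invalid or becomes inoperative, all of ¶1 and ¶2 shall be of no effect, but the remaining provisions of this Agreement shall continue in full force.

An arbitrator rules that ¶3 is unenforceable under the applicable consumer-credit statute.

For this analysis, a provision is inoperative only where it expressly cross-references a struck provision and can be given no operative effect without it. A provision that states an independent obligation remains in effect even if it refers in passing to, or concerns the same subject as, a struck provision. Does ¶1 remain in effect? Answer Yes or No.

Yes

¶3 is struck. ¶2 mentions ¶3 but its own obligation stands independently of ¶3, so ¶2 is not affected. Nothing else in the Agreement is defined by reference to ¶3. ¶5 ties ¶1 and ¶2 together, but none of those is affected here; the remaining provisions continue in force under ¶5. That leaves ¶1, ¶2, ¶4, and ¶5 in effect. ¶1 is among the surviving provisions, so the answer is yes.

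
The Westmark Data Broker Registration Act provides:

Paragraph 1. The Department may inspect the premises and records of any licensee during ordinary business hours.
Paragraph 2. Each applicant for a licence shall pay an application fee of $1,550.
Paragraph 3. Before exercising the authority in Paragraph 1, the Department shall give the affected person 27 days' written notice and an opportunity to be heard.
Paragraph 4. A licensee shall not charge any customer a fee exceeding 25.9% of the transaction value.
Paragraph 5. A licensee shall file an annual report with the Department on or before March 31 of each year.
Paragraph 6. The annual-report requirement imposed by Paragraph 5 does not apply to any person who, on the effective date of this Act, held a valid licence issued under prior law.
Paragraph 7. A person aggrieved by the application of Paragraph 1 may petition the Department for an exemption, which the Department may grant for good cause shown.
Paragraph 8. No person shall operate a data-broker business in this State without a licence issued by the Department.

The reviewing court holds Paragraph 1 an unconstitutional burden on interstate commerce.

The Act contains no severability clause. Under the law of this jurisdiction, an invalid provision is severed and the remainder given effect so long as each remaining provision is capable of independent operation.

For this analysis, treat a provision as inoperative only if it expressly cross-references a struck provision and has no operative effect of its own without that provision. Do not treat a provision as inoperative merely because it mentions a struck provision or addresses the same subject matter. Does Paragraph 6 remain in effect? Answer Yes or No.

Paragraph 1 is struck. Paragraph 3 operates only by reference to Paragraph 1, so it falls with Paragraph 1. Paragraph 7 merely fixes the exemption procedure for Paragraph 1; with Paragraph 1 gone it has nothing to operate on and falls away. With no severability clause, the stated default rule severs what cannot stand and enforces each remaining provision that can operate on its own. Paragraph 2, Paragraph 4, Paragraph 5, Paragraph 6, and Paragraph 8 remain in effect. Paragraph 6 is among the surviving provisions, so the answer is yes.

Yes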